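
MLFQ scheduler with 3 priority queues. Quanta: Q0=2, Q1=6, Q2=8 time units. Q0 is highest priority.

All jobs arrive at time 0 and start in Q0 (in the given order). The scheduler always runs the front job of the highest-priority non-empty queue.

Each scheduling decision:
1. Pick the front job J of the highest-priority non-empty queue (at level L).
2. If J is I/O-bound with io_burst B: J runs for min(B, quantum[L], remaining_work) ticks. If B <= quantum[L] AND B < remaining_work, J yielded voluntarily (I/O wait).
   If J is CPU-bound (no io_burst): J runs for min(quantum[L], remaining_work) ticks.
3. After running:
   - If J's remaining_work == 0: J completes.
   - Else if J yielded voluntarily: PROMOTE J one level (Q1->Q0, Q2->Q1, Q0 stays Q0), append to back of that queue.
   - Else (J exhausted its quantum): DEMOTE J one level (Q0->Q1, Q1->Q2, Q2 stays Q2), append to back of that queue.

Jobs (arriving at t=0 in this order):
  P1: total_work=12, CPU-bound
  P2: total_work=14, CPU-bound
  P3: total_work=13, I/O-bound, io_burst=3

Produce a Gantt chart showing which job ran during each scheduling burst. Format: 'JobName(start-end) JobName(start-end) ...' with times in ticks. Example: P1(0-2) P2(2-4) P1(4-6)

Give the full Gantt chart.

t=0-2: P1@Q0 runs 2, rem=10, quantum used, demote→Q1. Q0=[P2,P3] Q1=[P1] Q2=[]
t=2-4: P2@Q0 runs 2, rem=12, quantum used, demote→Q1. Q0=[P3] Q1=[P1,P2] Q2=[]
t=4-6: P3@Q0 runs 2, rem=11, quantum used, demote→Q1. Q0=[] Q1=[P1,P2,P3] Q2=[]
t=6-12: P1@Q1 runs 6, rem=4, quantum used, demote→Q2. Q0=[] Q1=[P2,P3] Q2=[P1]
t=12-18: P2@Q1 runs 6, rem=6, quantum used, demote→Q2. Q0=[] Q1=[P3] Q2=[P1,P2]
t=18-21: P3@Q1 runs 3, rem=8, I/O yield, promote→Q0. Q0=[P3] Q1=[] Q2=[P1,P2]
t=21-23: P3@Q0 runs 2, rem=6, quantum used, demote→Q1. Q0=[] Q1=[P3] Q2=[P1,P2]
t=23-26: P3@Q1 runs 3, rem=3, I/O yield, promote→Q0. Q0=[P3] Q1=[] Q2=[P1,P2]
t=26-28: P3@Q0 runs 2, rem=1, quantum used, demote→Q1. Q0=[] Q1=[P3] Q2=[P1,P2]
t=28-29: P3@Q1 runs 1, rem=0, completes. Q0=[] Q1=[] Q2=[P1,P2]
t=29-33: P1@Q2 runs 4, rem=0, completes. Q0=[] Q1=[] Q2=[P2]
t=33-39: P2@Q2 runs 6, rem=0, completes. Q0=[] Q1=[] Q2=[]

Answer: P1(0-2) P2(2-4) P3(4-6) P1(6-12) P2(12-18) P3(18-21) P3(21-23) P3(23-26) P3(26-28) P3(28-29) P1(29-33) P2(33-39)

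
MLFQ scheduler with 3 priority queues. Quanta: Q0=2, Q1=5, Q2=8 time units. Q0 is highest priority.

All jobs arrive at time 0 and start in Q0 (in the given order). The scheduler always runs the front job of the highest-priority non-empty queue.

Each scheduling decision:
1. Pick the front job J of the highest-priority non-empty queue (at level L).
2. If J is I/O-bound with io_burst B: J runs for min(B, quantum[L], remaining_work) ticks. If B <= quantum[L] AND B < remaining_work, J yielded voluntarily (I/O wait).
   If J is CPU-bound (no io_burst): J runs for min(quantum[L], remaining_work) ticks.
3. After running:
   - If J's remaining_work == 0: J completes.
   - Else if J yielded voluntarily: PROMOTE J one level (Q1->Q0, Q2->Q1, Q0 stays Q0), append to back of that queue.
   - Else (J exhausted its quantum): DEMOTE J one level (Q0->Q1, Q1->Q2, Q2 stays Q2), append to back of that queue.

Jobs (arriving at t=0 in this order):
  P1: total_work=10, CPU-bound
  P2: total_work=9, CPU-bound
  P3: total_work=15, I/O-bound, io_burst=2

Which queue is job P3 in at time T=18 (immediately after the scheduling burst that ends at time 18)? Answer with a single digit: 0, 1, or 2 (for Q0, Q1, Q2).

t=0-2: P1@Q0 runs 2, rem=8, quantum used, demote→Q1. Q0=[P2,P3] Q1=[P1] Q2=[]
t=2-4: P2@Q0 runs 2, rem=7, quantum used, demote→Q1. Q0=[P3] Q1=[P1,P2] Q2=[]
t=4-6: P3@Q0 runs 2, rem=13, I/O yield, promote→Q0. Q0=[P3] Q1=[P1,P2] Q2=[]
t=6-8: P3@Q0 runs 2, rem=11, I/O yield, promote→Q0. Q0=[P3] Q1=[P1,P2] Q2=[]
t=8-10: P3@Q0 runs 2, rem=9, I/O yield, promote→Q0. Q0=[P3] Q1=[P1,P2] Q2=[]
t=10-12: P3@Q0 runs 2, rem=7, I/O yield, promote→Q0. Q0=[P3] Q1=[P1,P2] Q2=[]
t=12-14: P3@Q0 runs 2, rem=5, I/O yield, promote→Q0. Q0=[P3] Q1=[P1,P2] Q2=[]
t=14-16: P3@Q0 runs 2, rem=3, I/O yield, promote→Q0. Q0=[P3] Q1=[P1,P2] Q2=[]
t=16-18: P3@Q0 runs 2, rem=1, I/O yield, promote→Q0. Q0=[P3] Q1=[P1,P2] Q2=[]
t=18-19: P3@Q0 runs 1, rem=0, completes. Q0=[] Q1=[P1,P2] Q2=[]
t=19-24: P1@Q1 runs 5, rem=3, quantum used, demote→Q2. Q0=[] Q1=[P2] Q2=[P1]
t=24-29: P2@Q1 runs 5, rem=2, quantum used, demote→Q2. Q0=[] Q1=[] Q2=[P1,P2]
t=29-32: P1@Q2 runs 3, rem=0, completes. Q0=[] Q1=[] Q2=[P2]
t=32-34: P2@Q2 runs 2, rem=0, completes. Q0=[] Q1=[] Q2=[]

Answer: 0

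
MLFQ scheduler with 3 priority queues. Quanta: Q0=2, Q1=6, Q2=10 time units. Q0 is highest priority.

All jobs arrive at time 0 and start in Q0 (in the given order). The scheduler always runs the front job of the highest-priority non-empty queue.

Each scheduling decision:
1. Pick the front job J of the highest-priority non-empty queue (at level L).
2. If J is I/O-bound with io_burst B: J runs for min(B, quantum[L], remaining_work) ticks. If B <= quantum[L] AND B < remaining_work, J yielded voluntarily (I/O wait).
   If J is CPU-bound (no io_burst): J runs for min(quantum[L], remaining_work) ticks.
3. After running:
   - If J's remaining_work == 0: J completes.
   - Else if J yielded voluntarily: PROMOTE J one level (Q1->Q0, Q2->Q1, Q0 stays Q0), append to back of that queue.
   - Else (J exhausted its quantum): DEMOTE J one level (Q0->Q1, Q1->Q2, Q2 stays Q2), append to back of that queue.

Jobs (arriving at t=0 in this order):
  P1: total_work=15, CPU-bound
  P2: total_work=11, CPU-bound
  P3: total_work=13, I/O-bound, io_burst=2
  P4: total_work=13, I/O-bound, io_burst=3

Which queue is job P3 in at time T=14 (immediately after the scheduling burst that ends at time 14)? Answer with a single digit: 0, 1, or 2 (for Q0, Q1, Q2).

t=0-2: P1@Q0 runs 2, rem=13, quantum used, demote→Q1. Q0=[P2,P3,P4] Q1=[P1] Q2=[]
t=2-4: P2@Q0 runs 2, rem=9, quantum used, demote→Q1. Q0=[P3,P4] Q1=[P1,P2] Q2=[]
t=4-6: P3@Q0 runs 2, rem=11, I/O yield, promote→Q0. Q0=[P4,P3] Q1=[P1,P2] Q2=[]
t=6-8: P4@Q0 runs 2, rem=11, quantum used, demote→Q1. Q0=[P3] Q1=[P1,P2,P4] Q2=[]
t=8-10: P3@Q0 runs 2, rem=9, I/O yield, promote→Q0. Q0=[P3] Q1=[P1,P2,P4] Q2=[]
t=10-12: P3@Q0 runs 2, rem=7, I/O yield, promote→Q0. Q0=[P3] Q1=[P1,P2,P4] Q2=[]
t=12-14: P3@Q0 runs 2, rem=5, I/O yield, promote→Q0. Q0=[P3] Q1=[P1,P2,P4] Q2=[]
t=14-16: P3@Q0 runs 2, rem=3, I/O yield, promote→Q0. Q0=[P3] Q1=[P1,P2,P4] Q2=[]
t=16-18: P3@Q0 runs 2, rem=1, I/O yield, promote→Q0. Q0=[P3] Q1=[P1,P2,P4] Q2=[]
t=18-19: P3@Q0 runs 1, rem=0, completes. Q0=[] Q1=[P1,P2,P4] Q2=[]
t=19-25: P1@Q1 runs 6, rem=7, quantum used, demote→Q2. Q0=[] Q1=[P2,P4] Q2=[P1]
t=25-31: P2@Q1 runs 6, rem=3, quantum used, demote→Q2. Q0=[] Q1=[P4] Q2=[P1,P2]
t=31-34: P4@Q1 runs 3, rem=8, I/O yield, promote→Q0. Q0=[P4] Q1=[] Q2=[P1,P2]
t=34-36: P4@Q0 runs 2, rem=6, quantum used, demote→Q1. Q0=[] Q1=[P4] Q2=[P1,P2]
t=36-39: P4@Q1 runs 3, rem=3, I/O yield, promote→Q0. Q0=[P4] Q1=[] Q2=[P1,P2]
t=39-41: P4@Q0 runs 2, rem=1, quantum used, demote→Q1. Q0=[] Q1=[P4] Q2=[P1,P2]
t=41-42: P4@Q1 runs 1, rem=0, completes. Q0=[] Q1=[] Q2=[P1,P2]
t=42-49: P1@Q2 runs 7, rem=0, completes. Q0=[] Q1=[] Q2=[P2]
t=49-52: P2@Q2 runs 3, rem=0, completes. Q0=[] Q1=[] Q2=[]

Answer: 0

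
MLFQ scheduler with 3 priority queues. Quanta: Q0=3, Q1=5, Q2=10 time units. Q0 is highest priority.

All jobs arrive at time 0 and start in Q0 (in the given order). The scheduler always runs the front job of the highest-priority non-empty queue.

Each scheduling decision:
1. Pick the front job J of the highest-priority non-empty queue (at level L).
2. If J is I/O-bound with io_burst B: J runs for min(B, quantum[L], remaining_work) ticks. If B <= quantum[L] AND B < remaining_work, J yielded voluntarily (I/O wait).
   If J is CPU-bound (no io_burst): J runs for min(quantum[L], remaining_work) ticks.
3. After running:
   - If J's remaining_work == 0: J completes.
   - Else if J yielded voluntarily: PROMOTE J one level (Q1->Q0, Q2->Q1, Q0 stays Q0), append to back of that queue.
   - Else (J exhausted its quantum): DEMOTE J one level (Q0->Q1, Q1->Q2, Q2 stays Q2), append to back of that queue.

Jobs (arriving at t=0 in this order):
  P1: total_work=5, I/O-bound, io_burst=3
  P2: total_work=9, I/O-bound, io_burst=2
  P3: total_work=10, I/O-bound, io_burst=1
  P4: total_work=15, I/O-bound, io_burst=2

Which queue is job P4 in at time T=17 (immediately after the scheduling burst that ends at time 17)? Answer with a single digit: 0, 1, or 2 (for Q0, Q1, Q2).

Answer: 0

Derivation:
t=0-3: P1@Q0 runs 3, rem=2, I/O yield, promote→Q0. Q0=[P2,P3,P4,P1] Q1=[] Q2=[]
t=3-5: P2@Q0 runs 2, rem=7, I/O yield, promote→Q0. Q0=[P3,P4,P1,P2] Q1=[] Q2=[]
t=5-6: P3@Q0 runs 1, rem=9, I/O yield, promote→Q0. Q0=[P4,P1,P2,P3] Q1=[] Q2=[]
t=6-8: P4@Q0 runs 2, rem=13, I/O yield, promote→Q0. Q0=[P1,P2,P3,P4] Q1=[] Q2=[]
t=8-10: P1@Q0 runs 2, rem=0, completes. Q0=[P2,P3,P4] Q1=[] Q2=[]
t=10-12: P2@Q0 runs 2, rem=5, I/O yield, promote→Q0. Q0=[P3,P4,P2] Q1=[] Q2=[]
t=12-13: P3@Q0 runs 1, rem=8, I/O yield, promote→Q0. Q0=[P4,P2,P3] Q1=[] Q2=[]
t=13-15: P4@Q0 runs 2, rem=11, I/O yield, promote→Q0. Q0=[P2,P3,P4] Q1=[] Q2=[]
t=15-17: P2@Q0 runs 2, rem=3, I/O yield, promote→Q0. Q0=[P3,P4,P2] Q1=[] Q2=[]
t=17-18: P3@Q0 runs 1, rem=7, I/O yield, promote→Q0. Q0=[P4,P2,P3] Q1=[] Q2=[]
t=18-20: P4@Q0 runs 2, rem=9, I/O yield, promote→Q0. Q0=[P2,P3,P4] Q1=[] Q2=[]
t=20-22: P2@Q0 runs 2, rem=1, I/O yield, promote→Q0. Q0=[P3,P4,P2] Q1=[] Q2=[]
t=22-23: P3@Q0 runs 1, rem=6, I/O yield, promote→Q0. Q0=[P4,P2,P3] Q1=[] Q2=[]
t=23-25: P4@Q0 runs 2, rem=7, I/O yield, promote→Q0. Q0=[P2,P3,P4] Q1=[] Q2=[]
t=25-26: P2@Q0 runs 1, rem=0, completes. Q0=[P3,P4] Q1=[] Q2=[]
t=26-27: P3@Q0 runs 1, rem=5, I/O yield, promote→Q0. Q0=[P4,P3] Q1=[] Q2=[]
t=27-29: P4@Q0 runs 2, rem=5, I/O yield, promote→Q0. Q0=[P3,P4] Q1=[] Q2=[]
t=29-30: P3@Q0 runs 1, rem=4, I/O yield, promote→Q0. Q0=[P4,P3] Q1=[] Q2=[]
t=30-32: P4@Q0 runs 2, rem=3, I/O yield, promote→Q0. Q0=[P3,P4] Q1=[] Q2=[]
t=32-33: P3@Q0 runs 1, rem=3, I/O yield, promote→Q0. Q0=[P4,P3] Q1=[] Q2=[]
t=33-35: P4@Q0 runs 2, rem=1, I/O yield, promote→Q0. Q0=[P3,P4] Q1=[] Q2=[]
t=35-36: P3@Q0 runs 1, rem=2, I/O yield, promote→Q0. Q0=[P4,P3] Q1=[] Q2=[]
t=36-37: P4@Q0 runs 1, rem=0, completes. Q0=[P3] Q1=[] Q2=[]
t=37-38: P3@Q0 runs 1, rem=1, I/O yield, promote→Q0. Q0=[P3] Q1=[] Q2=[]
t=38-39: P3@Q0 runs 1, rem=0, completes. Q0=[] Q1=[] Q2=[]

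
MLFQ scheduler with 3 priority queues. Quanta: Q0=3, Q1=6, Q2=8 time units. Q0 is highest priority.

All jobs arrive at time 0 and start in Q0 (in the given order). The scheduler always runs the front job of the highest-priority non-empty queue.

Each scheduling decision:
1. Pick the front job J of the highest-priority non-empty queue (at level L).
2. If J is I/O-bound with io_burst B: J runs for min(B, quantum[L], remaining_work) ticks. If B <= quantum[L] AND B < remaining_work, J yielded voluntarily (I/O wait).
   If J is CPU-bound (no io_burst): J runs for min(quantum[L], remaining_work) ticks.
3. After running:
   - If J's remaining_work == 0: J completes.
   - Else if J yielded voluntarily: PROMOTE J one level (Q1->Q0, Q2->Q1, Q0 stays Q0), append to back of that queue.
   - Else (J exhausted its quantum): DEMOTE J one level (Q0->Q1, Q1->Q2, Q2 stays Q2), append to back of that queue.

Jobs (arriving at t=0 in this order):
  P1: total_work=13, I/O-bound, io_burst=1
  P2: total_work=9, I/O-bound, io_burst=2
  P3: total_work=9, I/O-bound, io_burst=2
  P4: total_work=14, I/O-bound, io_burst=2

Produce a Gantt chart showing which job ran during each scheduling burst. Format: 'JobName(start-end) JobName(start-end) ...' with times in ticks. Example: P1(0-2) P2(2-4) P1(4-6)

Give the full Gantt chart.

t=0-1: P1@Q0 runs 1, rem=12, I/O yield, promote→Q0. Q0=[P2,P3,P4,P1] Q1=[] Q2=[]
t=1-3: P2@Q0 runs 2, rem=7, I/O yield, promote→Q0. Q0=[P3,P4,P1,P2] Q1=[] Q2=[]
t=3-5: P3@Q0 runs 2, rem=7, I/O yield, promote→Q0. Q0=[P4,P1,P2,P3] Q1=[] Q2=[]
t=5-7: P4@Q0 runs 2, rem=12, I/O yield, promote→Q0. Q0=[P1,P2,P3,P4] Q1=[] Q2=[]
t=7-8: P1@Q0 runs 1, rem=11, I/O yield, promote→Q0. Q0=[P2,P3,P4,P1] Q1=[] Q2=[]
t=8-10: P2@Q0 runs 2, rem=5, I/O yield, promote→Q0. Q0=[P3,P4,P1,P2] Q1=[] Q2=[]
t=10-12: P3@Q0 runs 2, rem=5, I/O yield, promote→Q0. Q0=[P4,P1,P2,P3] Q1=[] Q2=[]
t=12-14: P4@Q0 runs 2, rem=10, I/O yield, promote→Q0. Q0=[P1,P2,P3,P4] Q1=[] Q2=[]
t=14-15: P1@Q0 runs 1, rem=10, I/O yield, promote→Q0. Q0=[P2,P3,P4,P1] Q1=[] Q2=[]
t=15-17: P2@Q0 runs 2, rem=3, I/O yield, promote→Q0. Q0=[P3,P4,P1,P2] Q1=[] Q2=[]
t=17-19: P3@Q0 runs 2, rem=3, I/O yield, promote→Q0. Q0=[P4,P1,P2,P3] Q1=[] Q2=[]
t=19-21: P4@Q0 runs 2, rem=8, I/O yield, promote→Q0. Q0=[P1,P2,P3,P4] Q1=[] Q2=[]
t=21-22: P1@Q0 runs 1, rem=9, I/O yield, promote→Q0. Q0=[P2,P3,P4,P1] Q1=[] Q2=[]
t=22-24: P2@Q0 runs 2, rem=1, I/O yield, promote→Q0. Q0=[P3,P4,P1,P2] Q1=[] Q2=[]
t=24-26: P3@Q0 runs 2, rem=1, I/O yield, promote→Q0. Q0=[P4,P1,P2,P3] Q1=[] Q2=[]
t=26-28: P4@Q0 runs 2, rem=6, I/O yield, promote→Q0. Q0=[P1,P2,P3,P4] Q1=[] Q2=[]
t=28-29: P1@Q0 runs 1, rem=8, I/O yield, promote→Q0. Q0=[P2,P3,P4,P1] Q1=[] Q2=[]
t=29-30: P2@Q0 runs 1, rem=0, completes. Q0=[P3,P4,P1] Q1=[] Q2=[]
t=30-31: P3@Q0 runs 1, rem=0, completes. Q0=[P4,P1] Q1=[] Q2=[]
t=31-33: P4@Q0 runs 2, rem=4, I/O yield, promote→Q0. Q0=[P1,P4] Q1=[] Q2=[]
t=33-34: P1@Q0 runs 1, rem=7, I/O yield, promote→Q0. Q0=[P4,P1] Q1=[] Q2=[]
t=34-36: P4@Q0 runs 2, rem=2, I/O yield, promote→Q0. Q0=[P1,P4] Q1=[] Q2=[]
t=36-37: P1@Q0 runs 1, rem=6, I/O yield, promote→Q0. Q0=[P4,P1] Q1=[] Q2=[]
t=37-39: P4@Q0 runs 2, rem=0, completes. Q0=[P1] Q1=[] Q2=[]
t=39-40: P1@Q0 runs 1, rem=5, I/O yield, promote→Q0. Q0=[P1] Q1=[] Q2=[]
t=40-41: P1@Q0 runs 1, rem=4, I/O yield, promote→Q0. Q0=[P1] Q1=[] Q2=[]
t=41-42: P1@Q0 runs 1, rem=3, I/O yield, promote→Q0. Q0=[P1] Q1=[] Q2=[]
t=42-43: P1@Q0 runs 1, rem=2, I/O yield, promote→Q0. Q0=[P1] Q1=[] Q2=[]
t=43-44: P1@Q0 runs 1, rem=1, I/O yield, promote→Q0. Q0=[P1] Q1=[] Q2=[]
t=44-45: P1@Q0 runs 1, rem=0, completes. Q0=[] Q1=[] Q2=[]

Answer: P1(0-1) P2(1-3) P3(3-5) P4(5-7) P1(7-8) P2(8-10) P3(10-12) P4(12-14) P1(14-15) P2(15-17) P3(17-19) P4(19-21) P1(21-22) P2(22-24) P3(24-26) P4(26-28) P1(28-29) P2(29-30) P3(30-31) P4(31-33) P1(33-34) P4(34-36) P1(36-37) P4(37-39) P1(39-40) P1(40-41) P1(41-42) P1(42-43) P1(43-44) P1(44-45)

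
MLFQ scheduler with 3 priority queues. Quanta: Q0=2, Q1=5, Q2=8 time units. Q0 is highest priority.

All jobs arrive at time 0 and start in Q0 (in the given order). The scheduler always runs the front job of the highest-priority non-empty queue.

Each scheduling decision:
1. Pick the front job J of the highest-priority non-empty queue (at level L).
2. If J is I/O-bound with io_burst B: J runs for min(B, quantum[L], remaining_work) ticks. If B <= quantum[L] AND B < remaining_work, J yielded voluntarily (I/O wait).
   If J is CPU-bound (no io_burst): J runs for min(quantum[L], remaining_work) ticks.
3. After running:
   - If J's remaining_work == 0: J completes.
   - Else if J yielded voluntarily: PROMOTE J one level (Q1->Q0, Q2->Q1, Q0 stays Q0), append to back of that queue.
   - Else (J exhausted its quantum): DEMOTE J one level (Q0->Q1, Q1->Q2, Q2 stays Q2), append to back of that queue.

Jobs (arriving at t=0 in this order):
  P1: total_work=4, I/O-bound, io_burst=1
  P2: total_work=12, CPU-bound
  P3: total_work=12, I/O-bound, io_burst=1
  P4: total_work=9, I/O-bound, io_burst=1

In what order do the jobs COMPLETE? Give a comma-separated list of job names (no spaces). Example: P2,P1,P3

t=0-1: P1@Q0 runs 1, rem=3, I/O yield, promote→Q0. Q0=[P2,P3,P4,P1] Q1=[] Q2=[]
t=1-3: P2@Q0 runs 2, rem=10, quantum used, demote→Q1. Q0=[P3,P4,P1] Q1=[P2] Q2=[]
t=3-4: P3@Q0 runs 1, rem=11, I/O yield, promote→Q0. Q0=[P4,P1,P3] Q1=[P2] Q2=[]
t=4-5: P4@Q0 runs 1, rem=8, I/O yield, promote→Q0. Q0=[P1,P3,P4] Q1=[P2] Q2=[]
t=5-6: P1@Q0 runs 1, rem=2, I/O yield, promote→Q0. Q0=[P3,P4,P1] Q1=[P2] Q2=[]
t=6-7: P3@Q0 runs 1, rem=10, I/O yield, promote→Q0. Q0=[P4,P1,P3] Q1=[P2] Q2=[]
t=7-8: P4@Q0 runs 1, rem=7, I/O yield, promote→Q0. Q0=[P1,P3,P4] Q1=[P2] Q2=[]
t=8-9: P1@Q0 runs 1, rem=1, I/O yield, promote→Q0. Q0=[P3,P4,P1] Q1=[P2] Q2=[]
t=9-10: P3@Q0 runs 1, rem=9, I/O yield, promote→Q0. Q0=[P4,P1,P3] Q1=[P2] Q2=[]
t=10-11: P4@Q0 runs 1, rem=6, I/O yield, promote→Q0. Q0=[P1,P3,P4] Q1=[P2] Q2=[]
t=11-12: P1@Q0 runs 1, rem=0, completes. Q0=[P3,P4] Q1=[P2] Q2=[]
t=12-13: P3@Q0 runs 1, rem=8, I/O yield, promote→Q0. Q0=[P4,P3] Q1=[P2] Q2=[]
t=13-14: P4@Q0 runs 1, rem=5, I/O yield, promote→Q0. Q0=[P3,P4] Q1=[P2] Q2=[]
t=14-15: P3@Q0 runs 1, rem=7, I/O yield, promote→Q0. Q0=[P4,P3] Q1=[P2] Q2=[]
t=15-16: P4@Q0 runs 1, rem=4, I/O yield, promote→Q0. Q0=[P3,P4] Q1=[P2] Q2=[]
t=16-17: P3@Q0 runs 1, rem=6, I/O yield, promote→Q0. Q0=[P4,P3] Q1=[P2] Q2=[]
t=17-18: P4@Q0 runs 1, rem=3, I/O yield, promote→Q0. Q0=[P3,P4] Q1=[P2] Q2=[]
t=18-19: P3@Q0 runs 1, rem=5, I/O yield, promote→Q0. Q0=[P4,P3] Q1=[P2] Q2=[]
t=19-20: P4@Q0 runs 1, rem=2, I/O yield, promote→Q0. Q0=[P3,P4] Q1=[P2] Q2=[]
t=20-21: P3@Q0 runs 1, rem=4, I/O yield, promote→Q0. Q0=[P4,P3] Q1=[P2] Q2=[]
t=21-22: P4@Q0 runs 1, rem=1, I/O yield, promote→Q0. Q0=[P3,P4] Q1=[P2] Q2=[]
t=22-23: P3@Q0 runs 1, rem=3, I/O yield, promote→Q0. Q0=[P4,P3] Q1=[P2] Q2=[]
t=23-24: P4@Q0 runs 1, rem=0, completes. Q0=[P3] Q1=[P2] Q2=[]
t=24-25: P3@Q0 runs 1, rem=2, I/O yield, promote→Q0. Q0=[P3] Q1=[P2] Q2=[]
t=25-26: P3@Q0 runs 1, rem=1, I/O yield, promote→Q0. Q0=[P3] Q1=[P2] Q2=[]
t=26-27: P3@Q0 runs 1, rem=0, completes. Q0=[] Q1=[P2] Q2=[]
t=27-32: P2@Q1 runs 5, rem=5, quantum used, demote→Q2. Q0=[] Q1=[] Q2=[P2]
t=32-37: P2@Q2 runs 5, rem=0, completes. Q0=[] Q1=[] Q2=[]

Answer: P1,P4,P3,P2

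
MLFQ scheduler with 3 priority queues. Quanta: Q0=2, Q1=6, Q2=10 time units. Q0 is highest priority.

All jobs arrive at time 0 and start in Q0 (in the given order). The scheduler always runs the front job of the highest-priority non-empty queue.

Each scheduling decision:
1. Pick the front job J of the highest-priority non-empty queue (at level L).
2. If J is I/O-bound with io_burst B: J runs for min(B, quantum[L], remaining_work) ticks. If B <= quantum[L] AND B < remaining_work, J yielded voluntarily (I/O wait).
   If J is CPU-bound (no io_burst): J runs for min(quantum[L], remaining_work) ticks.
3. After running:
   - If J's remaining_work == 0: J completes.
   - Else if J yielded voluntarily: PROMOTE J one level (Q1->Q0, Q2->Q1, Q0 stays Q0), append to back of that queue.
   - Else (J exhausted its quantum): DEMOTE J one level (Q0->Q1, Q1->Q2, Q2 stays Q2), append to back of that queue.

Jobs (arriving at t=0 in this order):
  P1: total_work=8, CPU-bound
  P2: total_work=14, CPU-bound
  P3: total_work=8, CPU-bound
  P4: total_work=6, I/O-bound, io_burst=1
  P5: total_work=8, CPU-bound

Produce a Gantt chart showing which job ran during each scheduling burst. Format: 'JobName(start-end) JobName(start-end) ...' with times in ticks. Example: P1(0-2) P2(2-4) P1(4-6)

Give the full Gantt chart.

Answer: P1(0-2) P2(2-4) P3(4-6) P4(6-7) P5(7-9) P4(9-10) P4(10-11) P4(11-12) P4(12-13) P4(13-14) P1(14-20) P2(20-26) P3(26-32) P5(32-38) P2(38-44)

Derivation:
t=0-2: P1@Q0 runs 2, rem=6, quantum used, demote→Q1. Q0=[P2,P3,P4,P5] Q1=[P1] Q2=[]
t=2-4: P2@Q0 runs 2, rem=12, quantum used, demote→Q1. Q0=[P3,P4,P5] Q1=[P1,P2] Q2=[]
t=4-6: P3@Q0 runs 2, rem=6, quantum used, demote→Q1. Q0=[P4,P5] Q1=[P1,P2,P3] Q2=[]
t=6-7: P4@Q0 runs 1, rem=5, I/O yield, promote→Q0. Q0=[P5,P4] Q1=[P1,P2,P3] Q2=[]
t=7-9: P5@Q0 runs 2, rem=6, quantum used, demote→Q1. Q0=[P4] Q1=[P1,P2,P3,P5] Q2=[]
t=9-10: P4@Q0 runs 1, rem=4, I/O yield, promote→Q0. Q0=[P4] Q1=[P1,P2,P3,P5] Q2=[]
t=10-11: P4@Q0 runs 1, rem=3, I/O yield, promote→Q0. Q0=[P4] Q1=[P1,P2,P3,P5] Q2=[]
t=11-12: P4@Q0 runs 1, rem=2, I/O yield, promote→Q0. Q0=[P4] Q1=[P1,P2,P3,P5] Q2=[]
t=12-13: P4@Q0 runs 1, rem=1, I/O yield, promote→Q0. Q0=[P4] Q1=[P1,P2,P3,P5] Q2=[]
t=13-14: P4@Q0 runs 1, rem=0, completes. Q0=[] Q1=[P1,P2,P3,P5] Q2=[]
t=14-20: P1@Q1 runs 6, rem=0, completes. Q0=[] Q1=[P2,P3,P5] Q2=[]
t=20-26: P2@Q1 runs 6, rem=6, quantum used, demote→Q2. Q0=[] Q1=[P3,P5] Q2=[P2]
t=26-32: P3@Q1 runs 6, rem=0, completes. Q0=[] Q1=[P5] Q2=[P2]
t=32-38: P5@Q1 runs 6, rem=0, completes. Q0=[] Q1=[] Q2=[P2]
t=38-44: P2@Q2 runs 6, rem=0, completes. Q0=[] Q1=[] Q2=[]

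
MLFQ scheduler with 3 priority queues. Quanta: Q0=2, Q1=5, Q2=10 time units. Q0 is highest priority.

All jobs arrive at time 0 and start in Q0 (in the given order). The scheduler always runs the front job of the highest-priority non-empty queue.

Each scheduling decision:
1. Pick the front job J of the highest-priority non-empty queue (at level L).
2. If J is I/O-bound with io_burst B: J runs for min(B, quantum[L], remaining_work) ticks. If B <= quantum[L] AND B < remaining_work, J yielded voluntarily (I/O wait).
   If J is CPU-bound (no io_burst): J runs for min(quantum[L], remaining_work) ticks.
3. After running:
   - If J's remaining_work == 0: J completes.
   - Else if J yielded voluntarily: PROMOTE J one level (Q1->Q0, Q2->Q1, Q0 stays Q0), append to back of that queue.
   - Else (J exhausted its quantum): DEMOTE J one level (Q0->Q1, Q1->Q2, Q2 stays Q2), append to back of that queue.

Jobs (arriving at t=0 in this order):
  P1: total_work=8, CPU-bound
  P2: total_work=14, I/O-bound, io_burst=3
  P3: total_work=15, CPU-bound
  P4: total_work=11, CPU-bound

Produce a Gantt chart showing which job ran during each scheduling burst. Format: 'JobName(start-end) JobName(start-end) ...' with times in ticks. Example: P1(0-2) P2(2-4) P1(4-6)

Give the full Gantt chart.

t=0-2: P1@Q0 runs 2, rem=6, quantum used, demote→Q1. Q0=[P2,P3,P4] Q1=[P1] Q2=[]
t=2-4: P2@Q0 runs 2, rem=12, quantum used, demote→Q1. Q0=[P3,P4] Q1=[P1,P2] Q2=[]
t=4-6: P3@Q0 runs 2, rem=13, quantum used, demote→Q1. Q0=[P4] Q1=[P1,P2,P3] Q2=[]
t=6-8: P4@Q0 runs 2, rem=9, quantum used, demote→Q1. Q0=[] Q1=[P1,P2,P3,P4] Q2=[]
t=8-13: P1@Q1 runs 5, rem=1, quantum used, demote→Q2. Q0=[] Q1=[P2,P3,P4] Q2=[P1]
t=13-16: P2@Q1 runs 3, rem=9, I/O yield, promote→Q0. Q0=[P2] Q1=[P3,P4] Q2=[P1]
t=16-18: P2@Q0 runs 2, rem=7, quantum used, demote→Q1. Q0=[] Q1=[P3,P4,P2] Q2=[P1]
t=18-23: P3@Q1 runs 5, rem=8, quantum used, demote→Q2. Q0=[] Q1=[P4,P2] Q2=[P1,P3]
t=23-28: P4@Q1 runs 5, rem=4, quantum used, demote→Q2. Q0=[] Q1=[P2] Q2=[P1,P3,P4]
t=28-31: P2@Q1 runs 3, rem=4, I/O yield, promote→Q0. Q0=[P2] Q1=[] Q2=[P1,P3,P4]
t=31-33: P2@Q0 runs 2, rem=2, quantum used, demote→Q1. Q0=[] Q1=[P2] Q2=[P1,P3,P4]
t=33-35: P2@Q1 runs 2, rem=0, completes. Q0=[] Q1=[] Q2=[P1,P3,P4]
t=35-36: P1@Q2 runs 1, rem=0, completes. Q0=[] Q1=[] Q2=[P3,P4]
t=36-44: P3@Q2 runs 8, rem=0, completes. Q0=[] Q1=[] Q2=[P4]
t=44-48: P4@Q2 runs 4, rem=0, completes. Q0=[] Q1=[] Q2=[]

Answer: P1(0-2) P2(2-4) P3(4-6) P4(6-8) P1(8-13) P2(13-16) P2(16-18) P3(18-23) P4(23-28) P2(28-31) P2(31-33) P2(33-35) P1(35-36) P3(36-44) P4(44-48)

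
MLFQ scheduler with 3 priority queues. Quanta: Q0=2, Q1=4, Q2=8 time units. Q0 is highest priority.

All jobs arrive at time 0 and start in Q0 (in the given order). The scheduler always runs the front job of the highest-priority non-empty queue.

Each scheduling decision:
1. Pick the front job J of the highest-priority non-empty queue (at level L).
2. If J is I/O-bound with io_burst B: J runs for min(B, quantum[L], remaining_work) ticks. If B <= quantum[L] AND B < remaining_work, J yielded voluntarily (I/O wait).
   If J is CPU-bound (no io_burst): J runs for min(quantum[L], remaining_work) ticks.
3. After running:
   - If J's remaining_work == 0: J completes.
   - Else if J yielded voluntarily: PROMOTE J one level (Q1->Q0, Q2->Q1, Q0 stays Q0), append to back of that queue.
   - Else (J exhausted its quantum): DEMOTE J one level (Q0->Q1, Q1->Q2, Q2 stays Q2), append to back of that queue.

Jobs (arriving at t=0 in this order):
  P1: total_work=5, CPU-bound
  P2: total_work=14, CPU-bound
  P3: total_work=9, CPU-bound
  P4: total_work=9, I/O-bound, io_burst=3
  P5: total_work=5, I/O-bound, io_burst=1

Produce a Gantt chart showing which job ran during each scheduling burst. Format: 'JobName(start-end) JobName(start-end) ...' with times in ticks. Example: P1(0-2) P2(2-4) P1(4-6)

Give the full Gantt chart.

t=0-2: P1@Q0 runs 2, rem=3, quantum used, demote→Q1. Q0=[P2,P3,P4,P5] Q1=[P1] Q2=[]
t=2-4: P2@Q0 runs 2, rem=12, quantum used, demote→Q1. Q0=[P3,P4,P5] Q1=[P1,P2] Q2=[]
t=4-6: P3@Q0 runs 2, rem=7, quantum used, demote→Q1. Q0=[P4,P5] Q1=[P1,P2,P3] Q2=[]
t=6-8: P4@Q0 runs 2, rem=7, quantum used, demote→Q1. Q0=[P5] Q1=[P1,P2,P3,P4] Q2=[]
t=8-9: P5@Q0 runs 1, rem=4, I/O yield, promote→Q0. Q0=[P5] Q1=[P1,P2,P3,P4] Q2=[]
t=9-10: P5@Q0 runs 1, rem=3, I/O yield, promote→Q0. Q0=[P5] Q1=[P1,P2,P3,P4] Q2=[]
t=10-11: P5@Q0 runs 1, rem=2, I/O yield, promote→Q0. Q0=[P5] Q1=[P1,P2,P3,P4] Q2=[]
t=11-12: P5@Q0 runs 1, rem=1, I/O yield, promote→Q0. Q0=[P5] Q1=[P1,P2,P3,P4] Q2=[]
t=12-13: P5@Q0 runs 1, rem=0, completes. Q0=[] Q1=[P1,P2,P3,P4] Q2=[]
t=13-16: P1@Q1 runs 3, rem=0, completes. Q0=[] Q1=[P2,P3,P4] Q2=[]
t=16-20: P2@Q1 runs 4, rem=8, quantum used, demote→Q2. Q0=[] Q1=[P3,P4] Q2=[P2]
t=20-24: P3@Q1 runs 4, rem=3, quantum used, demote→Q2. Q0=[] Q1=[P4] Q2=[P2,P3]
t=24-27: P4@Q1 runs 3, rem=4, I/O yield, promote→Q0. Q0=[P4] Q1=[] Q2=[P2,P3]
t=27-29: P4@Q0 runs 2, rem=2, quantum used, demote→Q1. Q0=[] Q1=[P4] Q2=[P2,P3]
t=29-31: P4@Q1 runs 2, rem=0, completes. Q0=[] Q1=[] Q2=[P2,P3]
t=31-39: P2@Q2 runs 8, rem=0, completes. Q0=[] Q1=[] Q2=[P3]
t=39-42: P3@Q2 runs 3, rem=0, completes. Q0=[] Q1=[] Q2=[]

Answer: P1(0-2) P2(2-4) P3(4-6) P4(6-8) P5(8-9) P5(9-10) P5(10-11) P5(11-12) P5(12-13) P1(13-16) P2(16-20) P3(20-24) P4(24-27) P4(27-29) P4(29-31) P2(31-39) P3(39-42)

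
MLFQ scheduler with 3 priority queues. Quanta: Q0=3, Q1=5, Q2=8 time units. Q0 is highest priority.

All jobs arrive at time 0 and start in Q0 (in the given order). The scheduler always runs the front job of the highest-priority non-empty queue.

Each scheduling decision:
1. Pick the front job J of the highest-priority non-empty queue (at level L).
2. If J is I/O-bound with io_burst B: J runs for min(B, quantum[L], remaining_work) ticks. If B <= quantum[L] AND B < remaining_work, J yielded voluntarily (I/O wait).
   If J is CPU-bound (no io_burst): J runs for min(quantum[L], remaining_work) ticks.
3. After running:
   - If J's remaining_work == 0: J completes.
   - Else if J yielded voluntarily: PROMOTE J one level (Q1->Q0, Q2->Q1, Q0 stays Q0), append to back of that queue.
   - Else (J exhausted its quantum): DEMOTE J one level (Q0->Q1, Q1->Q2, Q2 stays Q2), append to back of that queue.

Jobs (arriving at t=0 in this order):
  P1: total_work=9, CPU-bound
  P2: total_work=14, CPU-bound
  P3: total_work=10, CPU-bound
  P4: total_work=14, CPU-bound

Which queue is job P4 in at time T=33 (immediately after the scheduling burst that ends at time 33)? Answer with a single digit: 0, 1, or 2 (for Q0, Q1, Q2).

t=0-3: P1@Q0 runs 3, rem=6, quantum used, demote→Q1. Q0=[P2,P3,P4] Q1=[P1] Q2=[]
t=3-6: P2@Q0 runs 3, rem=11, quantum used, demote→Q1. Q0=[P3,P4] Q1=[P1,P2] Q2=[]
t=6-9: P3@Q0 runs 3, rem=7, quantum used, demote→Q1. Q0=[P4] Q1=[P1,P2,P3] Q2=[]
t=9-12: P4@Q0 runs 3, rem=11, quantum used, demote→Q1. Q0=[] Q1=[P1,P2,P3,P4] Q2=[]
t=12-17: P1@Q1 runs 5, rem=1, quantum used, demote→Q2. Q0=[] Q1=[P2,P3,P4] Q2=[P1]
t=17-22: P2@Q1 runs 5, rem=6, quantum used, demote→Q2. Q0=[] Q1=[P3,P4] Q2=[P1,P2]
t=22-27: P3@Q1 runs 5, rem=2, quantum used, demote→Q2. Q0=[] Q1=[P4] Q2=[P1,P2,P3]
t=27-32: P4@Q1 runs 5, rem=6, quantum used, demote→Q2. Q0=[] Q1=[] Q2=[P1,P2,P3,P4]
t=32-33: P1@Q2 runs 1, rem=0, completes. Q0=[] Q1=[] Q2=[P2,P3,P4]
t=33-39: P2@Q2 runs 6, rem=0, completes. Q0=[] Q1=[] Q2=[P3,P4]
t=39-41: P3@Q2 runs 2, rem=0, completes. Q0=[] Q1=[] Q2=[P4]
t=41-47: P4@Q2 runs 6, rem=0, completes. Q0=[] Q1=[] Q2=[]

Answer: 2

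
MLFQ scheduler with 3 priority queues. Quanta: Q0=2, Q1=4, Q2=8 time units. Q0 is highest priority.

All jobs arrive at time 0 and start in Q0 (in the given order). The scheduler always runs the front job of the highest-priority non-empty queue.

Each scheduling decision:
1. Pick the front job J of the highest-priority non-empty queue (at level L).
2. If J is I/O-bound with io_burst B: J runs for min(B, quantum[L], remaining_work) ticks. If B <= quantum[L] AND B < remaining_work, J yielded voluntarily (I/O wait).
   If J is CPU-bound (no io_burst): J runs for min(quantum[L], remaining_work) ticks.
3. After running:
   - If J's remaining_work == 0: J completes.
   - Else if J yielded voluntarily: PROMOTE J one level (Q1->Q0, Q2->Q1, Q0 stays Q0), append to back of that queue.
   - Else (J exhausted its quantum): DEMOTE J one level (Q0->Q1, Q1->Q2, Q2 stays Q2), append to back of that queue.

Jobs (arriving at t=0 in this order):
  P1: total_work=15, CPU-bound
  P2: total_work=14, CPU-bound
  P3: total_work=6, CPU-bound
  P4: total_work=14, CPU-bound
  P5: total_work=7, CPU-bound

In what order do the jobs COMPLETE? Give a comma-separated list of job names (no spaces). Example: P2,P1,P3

Answer: P3,P2,P4,P5,P1

Derivation:
t=0-2: P1@Q0 runs 2, rem=13, quantum used, demote→Q1. Q0=[P2,P3,P4,P5] Q1=[P1] Q2=[]
t=2-4: P2@Q0 runs 2, rem=12, quantum used, demote→Q1. Q0=[P3,P4,P5] Q1=[P1,P2] Q2=[]
t=4-6: P3@Q0 runs 2, rem=4, quantum used, demote→Q1. Q0=[P4,P5] Q1=[P1,P2,P3] Q2=[]
t=6-8: P4@Q0 runs 2, rem=12, quantum used, demote→Q1. Q0=[P5] Q1=[P1,P2,P3,P4] Q2=[]
t=8-10: P5@Q0 runs 2, rem=5, quantum used, demote→Q1. Q0=[] Q1=[P1,P2,P3,P4,P5] Q2=[]
t=10-14: P1@Q1 runs 4, rem=9, quantum used, demote→Q2. Q0=[] Q1=[P2,P3,P4,P5] Q2=[P1]
t=14-18: P2@Q1 runs 4, rem=8, quantum used, demote→Q2. Q0=[] Q1=[P3,P4,P5] Q2=[P1,P2]
t=18-22: P3@Q1 runs 4, rem=0, completes. Q0=[] Q1=[P4,P5] Q2=[P1,P2]
t=22-26: P4@Q1 runs 4, rem=8, quantum used, demote→Q2. Q0=[] Q1=[P5] Q2=[P1,P2,P4]
t=26-30: P5@Q1 runs 4, rem=1, quantum used, demote→Q2. Q0=[] Q1=[] Q2=[P1,P2,P4,P5]
t=30-38: P1@Q2 runs 8, rem=1, quantum used, demote→Q2. Q0=[] Q1=[] Q2=[P2,P4,P5,P1]
t=38-46: P2@Q2 runs 8, rem=0, completes. Q0=[] Q1=[] Q2=[P4,P5,P1]
t=46-54: P4@Q2 runs 8, rem=0, completes. Q0=[] Q1=[] Q2=[P5,P1]
t=54-55: P5@Q2 runs 1, rem=0, completes. Q0=[] Q1=[] Q2=[P1]
t=55-56: P1@Q2 runs 1, rem=0, completes. Q0=[] Q1=[] Q2=[]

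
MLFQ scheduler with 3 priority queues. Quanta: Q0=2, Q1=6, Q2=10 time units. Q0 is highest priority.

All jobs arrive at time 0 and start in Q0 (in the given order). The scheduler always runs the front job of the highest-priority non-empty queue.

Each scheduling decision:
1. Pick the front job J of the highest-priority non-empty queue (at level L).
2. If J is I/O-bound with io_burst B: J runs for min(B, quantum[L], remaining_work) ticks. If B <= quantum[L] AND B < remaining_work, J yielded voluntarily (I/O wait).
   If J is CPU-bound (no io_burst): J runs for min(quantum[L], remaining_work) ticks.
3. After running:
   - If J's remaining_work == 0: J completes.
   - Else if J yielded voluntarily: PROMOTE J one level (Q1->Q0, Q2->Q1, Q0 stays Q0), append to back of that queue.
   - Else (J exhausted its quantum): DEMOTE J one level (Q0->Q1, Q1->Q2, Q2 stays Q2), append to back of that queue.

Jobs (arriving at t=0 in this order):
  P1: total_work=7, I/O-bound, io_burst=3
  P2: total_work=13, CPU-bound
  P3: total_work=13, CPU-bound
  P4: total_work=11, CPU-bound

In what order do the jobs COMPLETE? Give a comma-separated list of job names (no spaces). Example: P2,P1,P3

t=0-2: P1@Q0 runs 2, rem=5, quantum used, demote→Q1. Q0=[P2,P3,P4] Q1=[P1] Q2=[]
t=2-4: P2@Q0 runs 2, rem=11, quantum used, demote→Q1. Q0=[P3,P4] Q1=[P1,P2] Q2=[]
t=4-6: P3@Q0 runs 2, rem=11, quantum used, demote→Q1. Q0=[P4] Q1=[P1,P2,P3] Q2=[]
t=6-8: P4@Q0 runs 2, rem=9, quantum used, demote→Q1. Q0=[] Q1=[P1,P2,P3,P4] Q2=[]
t=8-11: P1@Q1 runs 3, rem=2, I/O yield, promote→Q0. Q0=[P1] Q1=[P2,P3,P4] Q2=[]
t=11-13: P1@Q0 runs 2, rem=0, completes. Q0=[] Q1=[P2,P3,P4] Q2=[]
t=13-19: P2@Q1 runs 6, rem=5, quantum used, demote→Q2. Q0=[] Q1=[P3,P4] Q2=[P2]
t=19-25: P3@Q1 runs 6, rem=5, quantum used, demote→Q2. Q0=[] Q1=[P4] Q2=[P2,P3]
t=25-31: P4@Q1 runs 6, rem=3, quantum used, demote→Q2. Q0=[] Q1=[] Q2=[P2,P3,P4]
t=31-36: P2@Q2 runs 5, rem=0, completes. Q0=[] Q1=[] Q2=[P3,P4]
t=36-41: P3@Q2 runs 5, rem=0, completes. Q0=[] Q1=[] Q2=[P4]
t=41-44: P4@Q2 runs 3, rem=0, completes. Q0=[] Q1=[] Q2=[]

Answer: P1,P2,P3,P4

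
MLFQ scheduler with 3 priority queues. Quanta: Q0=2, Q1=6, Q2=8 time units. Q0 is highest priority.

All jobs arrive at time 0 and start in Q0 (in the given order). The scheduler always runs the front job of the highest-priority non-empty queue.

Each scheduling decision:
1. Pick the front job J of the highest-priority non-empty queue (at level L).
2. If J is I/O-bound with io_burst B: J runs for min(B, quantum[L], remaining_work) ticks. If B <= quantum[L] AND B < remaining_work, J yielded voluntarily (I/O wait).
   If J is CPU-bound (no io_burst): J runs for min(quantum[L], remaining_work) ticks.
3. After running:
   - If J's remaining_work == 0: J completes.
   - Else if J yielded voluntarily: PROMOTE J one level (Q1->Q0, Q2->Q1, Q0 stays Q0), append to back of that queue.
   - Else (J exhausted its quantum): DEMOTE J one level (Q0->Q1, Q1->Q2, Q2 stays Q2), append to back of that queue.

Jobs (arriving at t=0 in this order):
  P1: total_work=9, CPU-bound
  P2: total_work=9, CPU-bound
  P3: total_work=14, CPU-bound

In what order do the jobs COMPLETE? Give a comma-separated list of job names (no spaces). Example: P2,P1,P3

t=0-2: P1@Q0 runs 2, rem=7, quantum used, demote→Q1. Q0=[P2,P3] Q1=[P1] Q2=[]
t=2-4: P2@Q0 runs 2, rem=7, quantum used, demote→Q1. Q0=[P3] Q1=[P1,P2] Q2=[]
t=4-6: P3@Q0 runs 2, rem=12, quantum used, demote→Q1. Q0=[] Q1=[P1,P2,P3] Q2=[]
t=6-12: P1@Q1 runs 6, rem=1, quantum used, demote→Q2. Q0=[] Q1=[P2,P3] Q2=[P1]
t=12-18: P2@Q1 runs 6, rem=1, quantum used, demote→Q2. Q0=[] Q1=[P3] Q2=[P1,P2]
t=18-24: P3@Q1 runs 6, rem=6, quantum used, demote→Q2. Q0=[] Q1=[] Q2=[P1,P2,P3]
t=24-25: P1@Q2 runs 1, rem=0, completes. Q0=[] Q1=[] Q2=[P2,P3]
t=25-26: P2@Q2 runs 1, rem=0, completes. Q0=[] Q1=[] Q2=[P3]
t=26-32: P3@Q2 runs 6, rem=0, completes. Q0=[] Q1=[] Q2=[]

Answer: P1,P2,P3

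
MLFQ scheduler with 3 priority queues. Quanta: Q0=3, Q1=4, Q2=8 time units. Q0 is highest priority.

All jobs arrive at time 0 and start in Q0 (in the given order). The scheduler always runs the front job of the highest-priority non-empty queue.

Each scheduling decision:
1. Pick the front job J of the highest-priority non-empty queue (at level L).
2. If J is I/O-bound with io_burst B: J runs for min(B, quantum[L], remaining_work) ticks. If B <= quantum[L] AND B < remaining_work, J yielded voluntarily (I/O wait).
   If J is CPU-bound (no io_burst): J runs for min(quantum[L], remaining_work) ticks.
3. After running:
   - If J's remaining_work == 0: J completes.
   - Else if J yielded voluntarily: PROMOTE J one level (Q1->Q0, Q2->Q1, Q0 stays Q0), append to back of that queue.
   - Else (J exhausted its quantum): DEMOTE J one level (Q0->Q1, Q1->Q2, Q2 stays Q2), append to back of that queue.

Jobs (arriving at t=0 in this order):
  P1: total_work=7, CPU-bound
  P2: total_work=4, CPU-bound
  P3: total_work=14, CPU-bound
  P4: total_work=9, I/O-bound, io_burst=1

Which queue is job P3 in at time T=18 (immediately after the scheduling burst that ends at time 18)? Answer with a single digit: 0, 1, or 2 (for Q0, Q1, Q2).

Answer: 1

Derivation:
t=0-3: P1@Q0 runs 3, rem=4, quantum used, demote→Q1. Q0=[P2,P3,P4] Q1=[P1] Q2=[]
t=3-6: P2@Q0 runs 3, rem=1, quantum used, demote→Q1. Q0=[P3,P4] Q1=[P1,P2] Q2=[]
t=6-9: P3@Q0 runs 3, rem=11, quantum used, demote→Q1. Q0=[P4] Q1=[P1,P2,P3] Q2=[]
t=9-10: P4@Q0 runs 1, rem=8, I/O yield, promote→Q0. Q0=[P4] Q1=[P1,P2,P3] Q2=[]
t=10-11: P4@Q0 runs 1, rem=7, I/O yield, promote→Q0. Q0=[P4] Q1=[P1,P2,P3] Q2=[]
t=11-12: P4@Q0 runs 1, rem=6, I/O yield, promote→Q0. Q0=[P4] Q1=[P1,P2,P3] Q2=[]
t=12-13: P4@Q0 runs 1, rem=5, I/O yield, promote→Q0. Q0=[P4] Q1=[P1,P2,P3] Q2=[]
t=13-14: P4@Q0 runs 1, rem=4, I/O yield, promote→Q0. Q0=[P4] Q1=[P1,P2,P3] Q2=[]
t=14-15: P4@Q0 runs 1, rem=3, I/O yield, promote→Q0. Q0=[P4] Q1=[P1,P2,P3] Q2=[]
t=15-16: P4@Q0 runs 1, rem=2, I/O yield, promote→Q0. Q0=[P4] Q1=[P1,P2,P3] Q2=[]
t=16-17: P4@Q0 runs 1, rem=1, I/O yield, promote→Q0. Q0=[P4] Q1=[P1,P2,P3] Q2=[]
t=17-18: P4@Q0 runs 1, rem=0, completes. Q0=[] Q1=[P1,P2,P3] Q2=[]
t=18-22: P1@Q1 runs 4, rem=0, completes. Q0=[] Q1=[P2,P3] Q2=[]
t=22-23: P2@Q1 runs 1, rem=0, completes. Q0=[] Q1=[P3] Q2=[]
t=23-27: P3@Q1 runs 4, rem=7, quantum used, demote→Q2. Q0=[] Q1=[] Q2=[P3]
t=27-34: P3@Q2 runs 7, rem=0, completes. Q0=[] Q1=[] Q2=[]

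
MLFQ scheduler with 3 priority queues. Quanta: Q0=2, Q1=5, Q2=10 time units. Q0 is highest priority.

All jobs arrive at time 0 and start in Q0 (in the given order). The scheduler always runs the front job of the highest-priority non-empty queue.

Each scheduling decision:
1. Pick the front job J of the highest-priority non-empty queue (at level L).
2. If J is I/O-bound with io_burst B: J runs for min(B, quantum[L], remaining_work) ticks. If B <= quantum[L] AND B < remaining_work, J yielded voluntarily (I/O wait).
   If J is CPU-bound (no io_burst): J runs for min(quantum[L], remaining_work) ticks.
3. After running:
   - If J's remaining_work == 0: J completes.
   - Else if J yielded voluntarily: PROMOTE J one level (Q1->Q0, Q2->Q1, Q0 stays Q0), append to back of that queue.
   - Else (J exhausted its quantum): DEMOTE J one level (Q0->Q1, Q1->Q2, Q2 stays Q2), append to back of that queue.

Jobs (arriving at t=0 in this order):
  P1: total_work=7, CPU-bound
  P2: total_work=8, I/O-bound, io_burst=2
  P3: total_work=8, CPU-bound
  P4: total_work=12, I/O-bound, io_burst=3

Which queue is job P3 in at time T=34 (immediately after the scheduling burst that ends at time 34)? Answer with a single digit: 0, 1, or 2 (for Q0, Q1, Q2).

Answer: 2

Derivation:
t=0-2: P1@Q0 runs 2, rem=5, quantum used, demote→Q1. Q0=[P2,P3,P4] Q1=[P1] Q2=[]
t=2-4: P2@Q0 runs 2, rem=6, I/O yield, promote→Q0. Q0=[P3,P4,P2] Q1=[P1] Q2=[]
t=4-6: P3@Q0 runs 2, rem=6, quantum used, demote→Q1. Q0=[P4,P2] Q1=[P1,P3] Q2=[]
t=6-8: P4@Q0 runs 2, rem=10, quantum used, demote→Q1. Q0=[P2] Q1=[P1,P3,P4] Q2=[]
t=8-10: P2@Q0 runs 2, rem=4, I/O yield, promote→Q0. Q0=[P2] Q1=[P1,P3,P4] Q2=[]
t=10-12: P2@Q0 runs 2, rem=2, I/O yield, promote→Q0. Q0=[P2] Q1=[P1,P3,P4] Q2=[]
t=12-14: P2@Q0 runs 2, rem=0, completes. Q0=[] Q1=[P1,P3,P4] Q2=[]
t=14-19: P1@Q1 runs 5, rem=0, completes. Q0=[] Q1=[P3,P4] Q2=[]
t=19-24: P3@Q1 runs 5, rem=1, quantum used, demote→Q2. Q0=[] Q1=[P4] Q2=[P3]
t=24-27: P4@Q1 runs 3, rem=7, I/O yield, promote→Q0. Q0=[P4] Q1=[] Q2=[P3]
t=27-29: P4@Q0 runs 2, rem=5, quantum used, demote→Q1. Q0=[] Q1=[P4] Q2=[P3]
t=29-32: P4@Q1 runs 3, rem=2, I/O yield, promote→Q0. Q0=[P4] Q1=[] Q2=[P3]
t=32-34: P4@Q0 runs 2, rem=0, completes. Q0=[] Q1=[] Q2=[P3]
t=34-35: P3@Q2 runs 1, rem=0, completes. Q0=[] Q1=[] Q2=[]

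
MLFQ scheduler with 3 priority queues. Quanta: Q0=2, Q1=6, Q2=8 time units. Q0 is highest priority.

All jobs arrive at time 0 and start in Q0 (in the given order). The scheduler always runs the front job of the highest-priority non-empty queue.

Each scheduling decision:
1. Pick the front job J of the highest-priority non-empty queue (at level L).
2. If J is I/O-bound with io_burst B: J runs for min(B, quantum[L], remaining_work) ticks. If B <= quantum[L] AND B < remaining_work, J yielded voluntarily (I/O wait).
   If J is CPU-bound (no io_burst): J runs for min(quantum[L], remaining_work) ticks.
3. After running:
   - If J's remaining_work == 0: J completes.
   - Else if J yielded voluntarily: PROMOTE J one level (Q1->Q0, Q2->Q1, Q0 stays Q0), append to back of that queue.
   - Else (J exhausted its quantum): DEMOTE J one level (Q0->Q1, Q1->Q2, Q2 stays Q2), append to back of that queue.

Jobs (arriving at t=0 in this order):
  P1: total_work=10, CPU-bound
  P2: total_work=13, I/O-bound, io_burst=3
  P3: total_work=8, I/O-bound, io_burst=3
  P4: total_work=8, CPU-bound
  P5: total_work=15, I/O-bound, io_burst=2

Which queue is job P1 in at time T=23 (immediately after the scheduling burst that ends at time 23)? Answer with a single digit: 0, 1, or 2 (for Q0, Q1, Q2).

t=0-2: P1@Q0 runs 2, rem=8, quantum used, demote→Q1. Q0=[P2,P3,P4,P5] Q1=[P1] Q2=[]
t=2-4: P2@Q0 runs 2, rem=11, quantum used, demote→Q1. Q0=[P3,P4,P5] Q1=[P1,P2] Q2=[]
t=4-6: P3@Q0 runs 2, rem=6, quantum used, demote→Q1. Q0=[P4,P5] Q1=[P1,P2,P3] Q2=[]
t=6-8: P4@Q0 runs 2, rem=6, quantum used, demote→Q1. Q0=[P5] Q1=[P1,P2,P3,P4] Q2=[]
t=8-10: P5@Q0 runs 2, rem=13, I/O yield, promote→Q0. Q0=[P5] Q1=[P1,P2,P3,P4] Q2=[]
t=10-12: P5@Q0 runs 2, rem=11, I/O yield, promote→Q0. Q0=[P5] Q1=[P1,P2,P3,P4] Q2=[]
t=12-14: P5@Q0 runs 2, rem=9, I/O yield, promote→Q0. Q0=[P5] Q1=[P1,P2,P3,P4] Q2=[]
t=14-16: P5@Q0 runs 2, rem=7, I/O yield, promote→Q0. Q0=[P5] Q1=[P1,P2,P3,P4] Q2=[]
t=16-18: P5@Q0 runs 2, rem=5, I/O yield, promote→Q0. Q0=[P5] Q1=[P1,P2,P3,P4] Q2=[]
t=18-20: P5@Q0 runs 2, rem=3, I/O yield, promote→Q0. Q0=[P5] Q1=[P1,P2,P3,P4] Q2=[]
t=20-22: P5@Q0 runs 2, rem=1, I/O yield, promote→Q0. Q0=[P5] Q1=[P1,P2,P3,P4] Q2=[]
t=22-23: P5@Q0 runs 1, rem=0, completes. Q0=[] Q1=[P1,P2,P3,P4] Q2=[]
t=23-29: P1@Q1 runs 6, rem=2, quantum used, demote→Q2. Q0=[] Q1=[P2,P3,P4] Q2=[P1]
t=29-32: P2@Q1 runs 3, rem=8, I/O yield, promote→Q0. Q0=[P2] Q1=[P3,P4] Q2=[P1]
t=32-34: P2@Q0 runs 2, rem=6, quantum used, demote→Q1. Q0=[] Q1=[P3,P4,P2] Q2=[P1]
t=34-37: P3@Q1 runs 3, rem=3, I/O yield, promote→Q0. Q0=[P3] Q1=[P4,P2] Q2=[P1]
t=37-39: P3@Q0 runs 2, rem=1, quantum used, demote→Q1. Q0=[] Q1=[P4,P2,P3] Q2=[P1]
t=39-45: P4@Q1 runs 6, rem=0, completes. Q0=[] Q1=[P2,P3] Q2=[P1]
t=45-48: P2@Q1 runs 3, rem=3, I/O yield, promote→Q0. Q0=[P2] Q1=[P3] Q2=[P1]
t=48-50: P2@Q0 runs 2, rem=1, quantum used, demote→Q1. Q0=[] Q1=[P3,P2] Q2=[P1]
t=50-51: P3@Q1 runs 1, rem=0, completes. Q0=[] Q1=[P2] Q2=[P1]
t=51-52: P2@Q1 runs 1, rem=0, completes. Q0=[] Q1=[] Q2=[P1]
t=52-54: P1@Q2 runs 2, rem=0, completes. Q0=[] Q1=[] Q2=[]

Answer: 1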